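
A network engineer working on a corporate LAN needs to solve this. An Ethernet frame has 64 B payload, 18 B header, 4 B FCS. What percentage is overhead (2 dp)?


Given: payload = 64 B, header = 18 B, trailer = 4 B
Overhead bytes = header + trailer = 18 + 4 = 22
Total frame = payload + overhead = 64 + 22 = 86
Overhead % = 22 / 86 * 100 = 25.5814% -> 25.58% (2 dp)

25.58


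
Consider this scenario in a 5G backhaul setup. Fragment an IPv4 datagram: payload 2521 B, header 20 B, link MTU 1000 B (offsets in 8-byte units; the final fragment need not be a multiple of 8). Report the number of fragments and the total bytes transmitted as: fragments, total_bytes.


Max data per non-final fragment = floor((MTU - header)/8)*8 = floor((1000 - 20)/8)*8 = floor(980/8)*8 = 976 B
Final fragment needs no 8-byte alignment: it can carry up to MTU - header = 980 B
Non-final fragments needed = ceil((payload - 980) / 976) = ceil(1541/976) = ceil(1.5789) = 2
Number of fragments = 2 + 1 = 3
Fragment sizes (data): 2 * 976 B + 569 B (last, 569 <= 980 OK)
Total bytes sent = payload + n_frags * header = 2521 + 3*20 = 2521 + 60 = 2581 B

3, 2581


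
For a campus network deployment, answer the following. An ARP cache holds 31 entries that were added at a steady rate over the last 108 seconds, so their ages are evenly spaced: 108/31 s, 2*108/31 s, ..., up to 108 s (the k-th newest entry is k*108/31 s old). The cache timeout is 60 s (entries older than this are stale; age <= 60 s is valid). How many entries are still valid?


Ages are k * 108/31 s for k = 1..31 (spacing = 3.4839 s).
Entry k is valid iff k * 108/31 <= 60 iff k <= 31 * 60 / 108 = 17.2222
n_valid = floor(17.2222) = 17
(n_stale = 31 - 17 = 14)

17


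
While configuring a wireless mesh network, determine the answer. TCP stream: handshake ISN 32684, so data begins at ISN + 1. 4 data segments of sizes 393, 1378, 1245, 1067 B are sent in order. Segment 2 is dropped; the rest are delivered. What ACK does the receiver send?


SYN uses sequence number 32684; first data byte = ISN + 1 = 32685.
Segment 1: SEQ = 32685, len = 393 B, covers [32685, 33077]
Segment 2: SEQ = 33078, len = 1378 B, covers [33078, 34455] [LOST]
Segment 3: SEQ = 34456, len = 1245 B, covers [34456, 35700]
Segment 4: SEQ = 35701, len = 1067 B, covers [35701, 36767]
In-order data received: bytes [32685, 33077] (segments 1..1).
Segment 2 missing -> gap begins at byte 33078; later segments buffered out of order.
Cumulative ACK = next expected in-order byte = 32685 + 393 = 33078

33078


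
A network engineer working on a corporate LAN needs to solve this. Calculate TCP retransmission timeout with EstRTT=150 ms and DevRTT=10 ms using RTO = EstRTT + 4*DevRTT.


Given: EstRTT = 150 ms, DevRTT = 10 ms
Timeout = EstRTT + 4 * DevRTT
4 * DevRTT = 4 * 10 = 40
Timeout = 150 + 40 = 190 ms

190


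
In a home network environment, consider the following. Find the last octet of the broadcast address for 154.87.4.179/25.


Given: IP = 154.87.4.179, prefix = /25
Host bits = 32 - 25 = 7
Network last octet = 179 AND mask = 128
Host part size = 2^7 - 1 = 127
Broadcast last octet = 128 OR 127 = 255

255


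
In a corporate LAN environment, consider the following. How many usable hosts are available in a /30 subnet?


Given: subnet mask /30
Host bits = 32 - 30 = 2
Total addresses = 2^2 = 4
Usable hosts = 4 - 2 (network + broadcast) = 2

2


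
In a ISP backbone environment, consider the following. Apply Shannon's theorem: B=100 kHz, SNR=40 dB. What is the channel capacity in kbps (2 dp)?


Given: B = 100 kHz, SNR = 40 dB
SNR linear = 10^(40/10) = 10000
1 + SNR = 10001
log2(10001) = 13.2878566418
C = 100 * 1000 * 13.2878566418 = 1328785.6642 bps
C = 1328.785664 kbps -> 1328.79 kbps (2 dp)

1328.79


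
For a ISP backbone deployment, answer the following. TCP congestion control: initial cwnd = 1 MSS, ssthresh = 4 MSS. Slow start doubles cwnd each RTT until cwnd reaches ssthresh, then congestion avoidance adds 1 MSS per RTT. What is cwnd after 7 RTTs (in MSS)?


RTT 0: cwnd = 1 MSS (initial)
RTT 1: cwnd = 2 MSS (slow start, doubled)
RTT 2: cwnd = 4 MSS (slow start, doubled)
RTT 3: cwnd = 5 MSS (congestion avoidance, +1)
RTT 4: cwnd = 6 MSS (congestion avoidance, +1)
RTT 5: cwnd = 7 MSS (congestion avoidance, +1)
RTT 6: cwnd = 8 MSS (congestion avoidance, +1)
RTT 7: cwnd = 9 MSS (congestion avoidance, +1)

9


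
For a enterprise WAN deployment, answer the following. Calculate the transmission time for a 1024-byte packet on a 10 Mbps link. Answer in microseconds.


Given: packet = 1024 bytes, bandwidth = 10 Mbps
Packet in bits = 1024 * 8 = 8192 bits
Bandwidth = 10 * 10^6 = 10000000 bps
Time = 8192 / 10000000 seconds
Time in us = 8192 * 10^6 / 10000000 = 819.2

819.2


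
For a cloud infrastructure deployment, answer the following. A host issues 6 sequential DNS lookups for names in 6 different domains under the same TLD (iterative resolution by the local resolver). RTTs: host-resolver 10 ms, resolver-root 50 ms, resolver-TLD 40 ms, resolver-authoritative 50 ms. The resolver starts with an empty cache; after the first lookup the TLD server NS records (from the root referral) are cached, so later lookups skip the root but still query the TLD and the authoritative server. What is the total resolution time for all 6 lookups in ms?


Lookup 1 (cold cache): local + root + TLD + auth = 10 + 50 + 40 + 50 = 150 ms
Lookups 2..6 (TLD NS cached -> skip root; new domain -> still ask TLD and auth): local + TLD + auth = 10 + 40 + 50 = 100 ms each
Remaining 5 lookups: 5 * 100 = 500 ms
Total = 150 + 500 = 650 ms

650


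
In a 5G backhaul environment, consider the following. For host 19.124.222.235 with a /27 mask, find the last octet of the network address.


Given: IP = 19.124.222.235, prefix = /27
Subnet mask = 255.255.255.224
Last octet of IP: 235
Last octet of mask: 224
Network last octet = 235 AND 224 = 224

224


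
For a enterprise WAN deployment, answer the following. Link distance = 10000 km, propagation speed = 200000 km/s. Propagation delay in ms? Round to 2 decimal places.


Given: distance = 10000 km, speed = 200000 km/s
Delay = distance / speed = 10000 / 200000 seconds
Delay in ms = 10000 * 1000 / 200000
Delay = 50.0000 ms
Rounded to 2 dp = 50.00 ms

50.00


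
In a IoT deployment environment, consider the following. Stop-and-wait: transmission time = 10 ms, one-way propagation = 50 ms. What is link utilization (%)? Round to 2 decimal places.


Given: Ttrans = 10 ms, Tprop = 50 ms
RTT = 2 * Tprop = 2 * 50 = 100 ms
U = Ttrans / (Ttrans + RTT)
U = 10 / (10 + 100)
U = 10 / 110 = 0.090909
U% = 9.09%

9.09


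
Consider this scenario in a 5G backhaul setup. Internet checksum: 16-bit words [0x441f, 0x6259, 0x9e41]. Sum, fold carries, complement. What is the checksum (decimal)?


Given words: [0x441f, 0x6259, 0x9e41]
Step 1: Sum all words
Raw sum = 17439 + 25177 + 40513 = 83129
Step 2: Fold carry: (17593 + 1) = 17594
One's complement = ~17594 & 0xFFFF = 47941

47941


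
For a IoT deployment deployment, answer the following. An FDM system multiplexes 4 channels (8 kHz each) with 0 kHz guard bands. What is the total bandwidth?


Given: 4 channels, 8 kHz each, guard = 0 kHz
Channel bandwidth = 4 * 8 = 32 kHz
Guard bands = 3 gaps * 0 kHz = 0 kHz
Total = 32 + 0 = 32 kHz

32


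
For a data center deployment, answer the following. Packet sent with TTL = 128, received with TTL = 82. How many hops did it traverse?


Given: initial TTL = 128, received TTL = 82
Hops = initial TTL - received TTL
Hops = 128 - 82 = 46

46


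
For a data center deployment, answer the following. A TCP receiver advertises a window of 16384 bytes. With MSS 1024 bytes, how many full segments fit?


Given: RWND = 16384 bytes, MSS = 1024 bytes
Full segments = floor(RWND / MSS)
Full segments = floor(16384 / 1024)
Full segments = floor(16.0) = 16

16


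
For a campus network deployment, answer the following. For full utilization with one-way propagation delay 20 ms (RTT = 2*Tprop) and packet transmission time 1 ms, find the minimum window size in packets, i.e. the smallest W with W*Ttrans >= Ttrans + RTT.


Given: Ttrans = 1 ms, RTT = 40 ms (= 2 * Tprop, Tprop = 20 ms)
Time until first ACK returns = Ttrans + RTT = 1 + 40 = 41 ms
Need W * Ttrans >= Ttrans + RTT  ->  W >= (Ttrans + RTT) / Ttrans
(Ttrans + RTT) / Ttrans = 41 / 1 = 41
W_min = ceil(41) = 41

41


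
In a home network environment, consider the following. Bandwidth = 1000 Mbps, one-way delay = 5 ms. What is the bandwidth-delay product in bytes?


Given: bandwidth = 1000 Mbps, delay = 5 ms
BDP in bits = 1000 * 10^6 * 5 / 1000
BDP in bits = 5000000
BDP in bytes = 5000000 / 8 = 625000

625000


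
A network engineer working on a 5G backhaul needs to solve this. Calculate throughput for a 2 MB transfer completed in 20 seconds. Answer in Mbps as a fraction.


Given: file = 2 MB, time = 20 s
File in Mb = 2 * 8 = 16 Mb
Throughput = 16 / 20 Mbps
Throughput = 4/5 Mbps

4/5


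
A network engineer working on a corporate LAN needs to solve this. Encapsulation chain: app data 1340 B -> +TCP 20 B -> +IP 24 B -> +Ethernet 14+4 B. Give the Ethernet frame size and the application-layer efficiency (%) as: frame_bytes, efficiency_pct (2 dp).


TCP segment = 1340 + 20 = 1360 B
IP packet = 1360 + 24 = 1384 B
Ethernet frame = 1384 + 14 + 4 = 1402 B
Efficiency = app / frame = 1340 / 1402 = 0.955777 = 95.5777% -> 95.58% (2 dp)

1402, 95.58


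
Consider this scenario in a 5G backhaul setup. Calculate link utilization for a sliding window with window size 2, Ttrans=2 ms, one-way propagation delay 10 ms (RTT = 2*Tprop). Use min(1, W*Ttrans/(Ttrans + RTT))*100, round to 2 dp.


Given: W = 2, Ttrans = 2 ms, RTT = 20 ms (= 2 * Tprop, Tprop = 10 ms)
Cycle time = Ttrans + RTT = 2 + 20 = 22 ms (first packet sent until its ACK returns)
W * Ttrans = 2 * 2 = 4 ms of sending per cycle
W * Ttrans / (Ttrans + RTT) = 4 / 22 = 0.181818
U = min(1, 0.181818) = 0.181818
U% = 18.18%

18.18


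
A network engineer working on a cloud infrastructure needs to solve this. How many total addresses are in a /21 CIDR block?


Given: CIDR prefix /21
Host bits = 32 - 21 = 11
Total addresses = 2^11 = 2048

2048


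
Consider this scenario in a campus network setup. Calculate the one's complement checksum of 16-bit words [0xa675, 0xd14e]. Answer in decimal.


Given words: [0xa675, 0xd14e]
Step 1: Sum all words
Raw sum = 42613 + 53582 = 96195
Step 2: Fold carry: (30659 + 1) = 30660
One's complement = ~30660 & 0xFFFF = 34875

34875


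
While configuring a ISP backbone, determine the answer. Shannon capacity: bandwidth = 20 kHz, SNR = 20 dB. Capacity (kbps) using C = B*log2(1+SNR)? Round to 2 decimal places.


Given: B = 20 kHz, SNR = 20 dB
SNR linear = 10^(20/10) = 100
1 + SNR = 101
log2(101) = 6.6582114828
C = 20 * 1000 * 6.6582114828 = 133164.2297 bps
C = 133.164230 kbps -> 133.16 kbps (2 dp)

133.16


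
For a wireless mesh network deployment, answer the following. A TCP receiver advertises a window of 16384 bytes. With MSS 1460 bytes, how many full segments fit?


Given: RWND = 16384 bytes, MSS = 1460 bytes
Full segments = floor(RWND / MSS)
Full segments = floor(16384 / 1460)
Full segments = floor(11.2219) = 11

11


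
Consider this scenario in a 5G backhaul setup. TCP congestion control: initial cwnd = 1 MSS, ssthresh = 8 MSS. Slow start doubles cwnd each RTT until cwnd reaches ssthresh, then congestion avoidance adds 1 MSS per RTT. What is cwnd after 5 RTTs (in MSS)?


RTT 0: cwnd = 1 MSS (initial)
RTT 1: cwnd = 2 MSS (slow start, doubled)
RTT 2: cwnd = 4 MSS (slow start, doubled)
RTT 3: cwnd = 8 MSS (slow start, doubled)
RTT 4: cwnd = 9 MSS (congestion avoidance, +1)
RTT 5: cwnd = 10 MSS (congestion avoidance, +1)

10


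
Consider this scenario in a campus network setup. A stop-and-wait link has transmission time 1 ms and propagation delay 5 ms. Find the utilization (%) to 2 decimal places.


Given: Ttrans = 1 ms, Tprop = 5 ms
RTT = 2 * Tprop = 2 * 5 = 10 ms
U = Ttrans / (Ttrans + RTT)
U = 1 / (1 + 10)
U = 1 / 11 = 0.090909
U% = 9.09%

9.09


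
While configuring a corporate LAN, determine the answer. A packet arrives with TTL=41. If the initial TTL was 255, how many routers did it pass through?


Given: initial TTL = 255, received TTL = 41
Hops = initial TTL - received TTL
Hops = 255 - 41 = 214

214


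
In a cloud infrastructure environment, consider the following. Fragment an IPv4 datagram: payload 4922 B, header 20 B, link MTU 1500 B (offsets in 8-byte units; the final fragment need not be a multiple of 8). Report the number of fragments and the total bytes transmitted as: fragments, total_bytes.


Max data per non-final fragment = floor((MTU - header)/8)*8 = floor((1500 - 20)/8)*8 = floor(1480/8)*8 = 1480 B
Final fragment needs no 8-byte alignment: it can carry up to MTU - header = 1480 B
Non-final fragments needed = ceil((payload - 1480) / 1480) = ceil(3442/1480) = ceil(2.3257) = 3
Number of fragments = 3 + 1 = 4
Fragment sizes (data): 3 * 1480 B + 482 B (last, 482 <= 1480 OK)
Total bytes sent = payload + n_frags * header = 4922 + 4*20 = 4922 + 80 = 5002 B

4, 5002


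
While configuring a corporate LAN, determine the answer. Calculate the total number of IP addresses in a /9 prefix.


Given: CIDR prefix /9
Host bits = 32 - 9 = 23
Total addresses = 2^23 = 8388608

8388608


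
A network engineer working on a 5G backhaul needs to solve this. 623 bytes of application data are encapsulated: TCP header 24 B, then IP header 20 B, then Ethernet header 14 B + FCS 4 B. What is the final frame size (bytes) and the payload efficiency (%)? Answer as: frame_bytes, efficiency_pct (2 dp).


TCP segment = 623 + 24 = 647 B
IP packet = 647 + 20 = 667 B
Ethernet frame = 667 + 14 + 4 = 685 B
Efficiency = app / frame = 623 / 685 = 0.909489 = 90.9489% -> 90.95% (2 dp)

685, 90.95


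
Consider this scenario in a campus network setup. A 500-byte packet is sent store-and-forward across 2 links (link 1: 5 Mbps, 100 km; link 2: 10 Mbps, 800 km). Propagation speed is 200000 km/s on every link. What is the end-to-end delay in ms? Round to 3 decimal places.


Packet = 500 bytes = 4000 bits. Store-and-forward: sum (t_trans + t_prop) per link.
Link 1: t_trans = 4000/(5*10^6) s = 0.8000 ms; t_prop = 100/200000 s = 0.5000 ms; subtotal = 1.3000 ms
Link 2: t_trans = 4000/(10*10^6) s = 0.4000 ms; t_prop = 800/200000 s = 4.0000 ms; subtotal = 4.4000 ms
End-to-end = 1.3000 + 4.4000 = 5.7000 ms -> 5.700 ms (3 dp)

5.700


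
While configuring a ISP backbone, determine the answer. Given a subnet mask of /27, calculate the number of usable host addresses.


Given: subnet mask /27
Host bits = 32 - 27 = 5
Total addresses = 2^5 = 32
Usable hosts = 32 - 2 (network + broadcast) = 30

30


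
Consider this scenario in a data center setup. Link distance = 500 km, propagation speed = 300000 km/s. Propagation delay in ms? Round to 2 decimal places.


Given: distance = 500 km, speed = 300000 km/s
Delay = distance / speed = 500 / 300000 seconds
Delay in ms = 500 * 1000 / 300000
Delay = 1.6667 ms
Rounded to 2 dp = 1.67 ms

1.67


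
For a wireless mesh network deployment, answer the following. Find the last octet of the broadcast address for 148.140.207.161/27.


Given: IP = 148.140.207.161, prefix = /27
Host bits = 32 - 27 = 5
Network last octet = 161 AND mask = 160
Host part size = 2^5 - 1 = 31
Broadcast last octet = 160 OR 31 = 191

191


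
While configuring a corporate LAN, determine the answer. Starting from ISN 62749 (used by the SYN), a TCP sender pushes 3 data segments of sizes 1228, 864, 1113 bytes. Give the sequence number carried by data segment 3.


The SYN occupies sequence number ISN = 62749, so the first data byte is ISN + 1 = 62750.
SEQ of data segment i = (ISN + 1) + sum of payload sizes of segments 1..i-1.
Segment 1: SEQ = 62750, payload = 1228 bytes
Segment 2: SEQ = 63978, payload = 864 bytes
Segment 3: SEQ = 64842, payload = 1113 bytes
SEQ of segment 3 = 62750 + 1228 + 864 = 64842

64842


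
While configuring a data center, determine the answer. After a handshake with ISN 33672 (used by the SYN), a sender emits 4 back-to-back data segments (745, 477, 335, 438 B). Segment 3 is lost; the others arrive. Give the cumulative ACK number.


SYN uses sequence number 33672; first data byte = ISN + 1 = 33673.
Segment 1: SEQ = 33673, len = 745 B, covers [33673, 34417]
Segment 2: SEQ = 34418, len = 477 B, covers [34418, 34894]
Segment 3: SEQ = 34895, len = 335 B, covers [34895, 35229] [LOST]
Segment 4: SEQ = 35230, len = 438 B, covers [35230, 35667]
In-order data received: bytes [33673, 34894] (segments 1..2).
Segment 3 missing -> gap begins at byte 34895; later segments buffered out of order.
Cumulative ACK = next expected in-order byte = 33673 + 745 + 477 = 34895

34895


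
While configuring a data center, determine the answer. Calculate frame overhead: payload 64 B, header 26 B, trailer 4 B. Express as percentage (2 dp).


Given: payload = 64 B, header = 26 B, trailer = 4 B
Overhead bytes = header + trailer = 26 + 4 = 30
Total frame = payload + overhead = 64 + 30 = 94
Overhead % = 30 / 94 * 100 = 31.9149% -> 31.91% (2 dp)

31.91


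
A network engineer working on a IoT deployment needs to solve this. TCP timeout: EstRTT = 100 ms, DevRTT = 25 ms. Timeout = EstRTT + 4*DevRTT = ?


Given: EstRTT = 100 ms, DevRTT = 25 ms
Timeout = EstRTT + 4 * DevRTT
4 * DevRTT = 4 * 25 = 100
Timeout = 100 + 100 = 200 ms

200


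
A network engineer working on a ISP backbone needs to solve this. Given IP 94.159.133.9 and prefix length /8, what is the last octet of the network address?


Given: IP = 94.159.133.9, prefix = /8
Subnet mask = 255.0.0.0
Last octet of IP: 9
Last octet of mask: 0
Network last octet = 9 AND 0 = 0

0


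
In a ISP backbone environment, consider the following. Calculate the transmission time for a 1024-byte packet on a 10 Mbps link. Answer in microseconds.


Given: packet = 1024 bytes, bandwidth = 10 Mbps
Packet in bits = 1024 * 8 = 8192 bits
Bandwidth = 10 * 10^6 = 10000000 bps
Time = 8192 / 10000000 seconds
Time in us = 8192 * 10^6 / 10000000 = 819.2

819.2


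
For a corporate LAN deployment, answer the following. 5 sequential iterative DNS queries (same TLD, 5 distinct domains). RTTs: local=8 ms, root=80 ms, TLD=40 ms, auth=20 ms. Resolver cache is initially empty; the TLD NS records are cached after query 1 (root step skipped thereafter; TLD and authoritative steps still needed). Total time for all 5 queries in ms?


Lookup 1 (cold cache): local + root + TLD + auth = 8 + 80 + 40 + 20 = 148 ms
Lookups 2..5 (TLD NS cached -> skip root; new domain -> still ask TLD and auth): local + TLD + auth = 8 + 40 + 20 = 68 ms each
Remaining 4 lookups: 4 * 68 = 272 ms
Total = 148 + 272 = 420 ms

420


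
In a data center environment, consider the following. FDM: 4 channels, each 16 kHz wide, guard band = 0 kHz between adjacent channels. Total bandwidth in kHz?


Given: 4 channels, 16 kHz each, guard = 0 kHz
Channel bandwidth = 4 * 16 = 64 kHz
Guard bands = 3 gaps * 0 kHz = 0 kHz
Total = 64 + 0 = 64 kHz

64


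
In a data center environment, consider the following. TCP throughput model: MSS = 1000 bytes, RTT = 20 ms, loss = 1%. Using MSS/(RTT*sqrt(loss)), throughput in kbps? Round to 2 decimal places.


Given: MSS = 1000 bytes, RTT = 20 ms, loss = 1%
RTT in seconds = 20 / 1000 = 0.02
Loss rate = 1% = 0.01
sqrt(loss) = sqrt(0.01) = 0.1
Throughput (bytes/s) = 1000 / (0.02 * 0.1) = 500000.0000
Throughput (kbps) = 500000.0000 * 8 / 1000 = 4000.000000 -> 4000.00 kbps (2 dp)

4000.00


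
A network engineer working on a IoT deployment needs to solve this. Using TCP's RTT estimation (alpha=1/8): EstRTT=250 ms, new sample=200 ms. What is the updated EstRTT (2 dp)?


Given: EstRTT = 250 ms, SampleRTT = 200 ms, alpha = 1/8
New EstRTT = (1 - alpha) * EstRTT + alpha * SampleRTT
(7/8) * 250 = 218.75
(1/8) * 200 = 25
New EstRTT = 218.75 + 25 = 243.75 ms -> 243.75 ms (2 dp)

243.75


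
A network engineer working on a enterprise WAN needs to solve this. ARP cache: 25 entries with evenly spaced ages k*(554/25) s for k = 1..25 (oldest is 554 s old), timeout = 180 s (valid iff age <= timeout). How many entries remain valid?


Ages are k * 554/25 s for k = 1..25 (spacing = 22.1600 s).
Entry k is valid iff k * 554/25 <= 180 iff k <= 25 * 180 / 554 = 8.1227
n_valid = floor(8.1227) = 8
(n_stale = 25 - 8 = 17)

8


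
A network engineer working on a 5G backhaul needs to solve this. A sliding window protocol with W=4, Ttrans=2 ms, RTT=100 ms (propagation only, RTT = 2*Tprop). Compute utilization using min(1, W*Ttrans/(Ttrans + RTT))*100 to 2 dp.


Given: W = 4, Ttrans = 2 ms, RTT = 100 ms (= 2 * Tprop, Tprop = 50 ms)
Cycle time = Ttrans + RTT = 2 + 100 = 102 ms (first packet sent until its ACK returns)
W * Ttrans = 4 * 2 = 8 ms of sending per cycle
W * Ttrans / (Ttrans + RTT) = 8 / 102 = 0.078431
U = min(1, 0.078431) = 0.078431
U% = 7.84%

7.84


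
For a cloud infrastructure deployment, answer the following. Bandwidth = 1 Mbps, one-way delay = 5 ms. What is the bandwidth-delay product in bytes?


Given: bandwidth = 1 Mbps, delay = 5 ms
BDP in bits = 1 * 10^6 * 5 / 1000
BDP in bits = 5000
BDP in bytes = 5000 / 8 = 625

625


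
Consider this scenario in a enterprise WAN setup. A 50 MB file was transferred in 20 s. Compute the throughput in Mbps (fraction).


Given: file = 50 MB, time = 20 s
File in Mb = 50 * 8 = 400 Mb
Throughput = 400 / 20 Mbps
Throughput = 20 Mbps

20


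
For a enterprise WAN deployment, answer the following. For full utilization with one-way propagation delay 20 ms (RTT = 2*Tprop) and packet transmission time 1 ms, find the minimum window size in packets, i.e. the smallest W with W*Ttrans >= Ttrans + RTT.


Given: Ttrans = 1 ms, RTT = 40 ms (= 2 * Tprop, Tprop = 20 ms)
Time until first ACK returns = Ttrans + RTT = 1 + 40 = 41 ms
Need W * Ttrans >= Ttrans + RTT  ->  W >= (Ttrans + RTT) / Ttrans
(Ttrans + RTT) / Ttrans = 41 / 1 = 41
W_min = ceil(41) = 41

41


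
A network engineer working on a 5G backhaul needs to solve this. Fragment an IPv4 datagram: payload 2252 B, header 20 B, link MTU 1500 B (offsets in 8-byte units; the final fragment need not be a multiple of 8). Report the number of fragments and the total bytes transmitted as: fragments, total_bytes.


Max data per non-final fragment = floor((MTU - header)/8)*8 = floor((1500 - 20)/8)*8 = floor(1480/8)*8 = 1480 B
Final fragment needs no 8-byte alignment: it can carry up to MTU - header = 1480 B
Non-final fragments needed = ceil((payload - 1480) / 1480) = ceil(772/1480) = ceil(0.5216) = 1
Number of fragments = 1 + 1 = 2
Fragment sizes (data): 1 * 1480 B + 772 B (last, 772 <= 1480 OK)
Total bytes sent = payload + n_frags * header = 2252 + 2*20 = 2252 + 40 = 2292 B

2, 2292


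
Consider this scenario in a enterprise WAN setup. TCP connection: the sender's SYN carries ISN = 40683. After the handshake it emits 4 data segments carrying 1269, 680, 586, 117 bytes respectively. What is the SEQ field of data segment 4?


The SYN occupies sequence number ISN = 40683, so the first data byte is ISN + 1 = 40684.
SEQ of data segment i = (ISN + 1) + sum of payload sizes of segments 1..i-1.
Segment 1: SEQ = 40684, payload = 1269 bytes
Segment 2: SEQ = 41953, payload = 680 bytes
Segment 3: SEQ = 42633, payload = 586 bytes
Segment 4: SEQ = 43219, payload = 117 bytes
SEQ of segment 4 = 40684 + 1269 + 680 + 586 = 43219

43219


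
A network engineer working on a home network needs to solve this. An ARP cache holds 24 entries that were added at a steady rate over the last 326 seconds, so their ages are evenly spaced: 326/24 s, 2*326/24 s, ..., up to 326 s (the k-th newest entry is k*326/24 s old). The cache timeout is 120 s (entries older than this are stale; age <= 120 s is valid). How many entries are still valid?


Ages are k * 326/24 s for k = 1..24 (spacing = 13.5833 s).
Entry k is valid iff k * 326/24 <= 120 iff k <= 24 * 120 / 326 = 8.8344
n_valid = floor(8.8344) = 8
(n_stale = 24 - 8 = 16)

8


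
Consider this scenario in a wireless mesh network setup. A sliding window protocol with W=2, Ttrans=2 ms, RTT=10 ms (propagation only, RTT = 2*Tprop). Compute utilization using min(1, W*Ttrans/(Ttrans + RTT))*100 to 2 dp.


Given: W = 2, Ttrans = 2 ms, RTT = 10 ms (= 2 * Tprop, Tprop = 5 ms)
Cycle time = Ttrans + RTT = 2 + 10 = 12 ms (first packet sent until its ACK returns)
W * Ttrans = 2 * 2 = 4 ms of sending per cycle
W * Ttrans / (Ttrans + RTT) = 4 / 12 = 0.333333
U = min(1, 0.333333) = 0.333333
U% = 33.33%

33.33


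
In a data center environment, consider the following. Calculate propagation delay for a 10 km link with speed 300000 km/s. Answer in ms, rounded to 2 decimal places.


Given: distance = 10 km, speed = 300000 km/s
Delay = distance / speed = 10 / 300000 seconds
Delay in ms = 10 * 1000 / 300000
Delay = 0.0333 ms
Rounded to 2 dp = 0.03 ms

0.03


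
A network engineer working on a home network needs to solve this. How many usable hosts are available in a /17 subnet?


Given: subnet mask /17
Host bits = 32 - 17 = 15
Total addresses = 2^15 = 32768
Usable hosts = 32768 - 2 (network + broadcast) = 32766

32766


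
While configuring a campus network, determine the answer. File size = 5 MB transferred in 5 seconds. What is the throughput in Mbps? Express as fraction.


Given: file = 5 MB, time = 5 s
File in Mb = 5 * 8 = 40 Mb
Throughput = 40 / 5 Mbps
Throughput = 8 Mbps

8


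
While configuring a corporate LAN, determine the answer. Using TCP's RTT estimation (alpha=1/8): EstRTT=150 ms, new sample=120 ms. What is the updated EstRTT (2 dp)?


Given: EstRTT = 150 ms, SampleRTT = 120 ms, alpha = 1/8
New EstRTT = (1 - alpha) * EstRTT + alpha * SampleRTT
(7/8) * 150 = 131.25
(1/8) * 120 = 15
New EstRTT = 131.25 + 15 = 146.25 ms -> 146.25 ms (2 dp)

146.25


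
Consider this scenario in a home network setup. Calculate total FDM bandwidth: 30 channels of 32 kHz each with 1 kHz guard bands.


Given: 30 channels, 32 kHz each, guard = 1 kHz
Channel bandwidth = 30 * 32 = 960 kHz
Guard bands = 29 gaps * 1 kHz = 29 kHz
Total = 960 + 29 = 989 kHz

989


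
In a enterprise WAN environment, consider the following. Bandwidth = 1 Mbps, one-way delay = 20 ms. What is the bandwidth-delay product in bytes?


Given: bandwidth = 1 Mbps, delay = 20 ms
BDP in bits = 1 * 10^6 * 20 / 1000
BDP in bits = 20000
BDP in bytes = 20000 / 8 = 2500

2500


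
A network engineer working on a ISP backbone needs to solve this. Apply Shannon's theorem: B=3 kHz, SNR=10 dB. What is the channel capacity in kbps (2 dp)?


Given: B = 3 kHz, SNR = 10 dB
SNR linear = 10^(10/10) = 10
1 + SNR = 11
log2(11) = 3.4594316186
C = 3 * 1000 * 3.4594316186 = 10378.2949 bps
C = 10.378295 kbps -> 10.38 kbps (2 dp)

10.38


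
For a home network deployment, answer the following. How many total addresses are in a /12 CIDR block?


Given: CIDR prefix /12
Host bits = 32 - 12 = 20
Total addresses = 2^20 = 1048576

1048576


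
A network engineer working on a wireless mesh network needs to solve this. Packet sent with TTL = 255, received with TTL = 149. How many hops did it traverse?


Given: initial TTL = 255, received TTL = 149
Hops = initial TTL - received TTL
Hops = 255 - 149 = 106

106


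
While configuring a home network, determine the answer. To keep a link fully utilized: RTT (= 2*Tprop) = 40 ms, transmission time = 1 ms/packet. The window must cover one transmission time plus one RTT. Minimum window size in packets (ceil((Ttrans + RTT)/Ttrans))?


Given: Ttrans = 1 ms, RTT = 40 ms (= 2 * Tprop, Tprop = 20 ms)
Time until first ACK returns = Ttrans + RTT = 1 + 40 = 41 ms
Need W * Ttrans >= Ttrans + RTT  ->  W >= (Ttrans + RTT) / Ttrans
(Ttrans + RTT) / Ttrans = 41 / 1 = 41
W_min = ceil(41) = 41

41


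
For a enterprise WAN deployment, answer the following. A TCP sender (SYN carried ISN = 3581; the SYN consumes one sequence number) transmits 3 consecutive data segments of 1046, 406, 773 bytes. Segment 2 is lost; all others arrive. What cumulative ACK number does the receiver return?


SYN uses sequence number 3581; first data byte = ISN + 1 = 3582.
Segment 1: SEQ = 3582, len = 1046 B, covers [3582, 4627]
Segment 2: SEQ = 4628, len = 406 B, covers [4628, 5033] [LOST]
Segment 3: SEQ = 5034, len = 773 B, covers [5034, 5806]
In-order data received: bytes [3582, 4627] (segments 1..1).
Segment 2 missing -> gap begins at byte 4628; later segments buffered out of order.
Cumulative ACK = next expected in-order byte = 3582 + 1046 = 4628

4628


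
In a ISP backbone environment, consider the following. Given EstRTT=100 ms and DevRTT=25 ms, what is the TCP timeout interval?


Given: EstRTT = 100 ms, DevRTT = 25 ms
Timeout = EstRTT + 4 * DevRTT
4 * DevRTT = 4 * 25 = 100
Timeout = 100 + 100 = 200 ms

200


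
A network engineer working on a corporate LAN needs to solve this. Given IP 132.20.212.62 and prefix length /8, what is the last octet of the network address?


Given: IP = 132.20.212.62, prefix = /8
Subnet mask = 255.0.0.0
Last octet of IP: 62
Last octet of mask: 0
Network last octet = 62 AND 0 = 0

0


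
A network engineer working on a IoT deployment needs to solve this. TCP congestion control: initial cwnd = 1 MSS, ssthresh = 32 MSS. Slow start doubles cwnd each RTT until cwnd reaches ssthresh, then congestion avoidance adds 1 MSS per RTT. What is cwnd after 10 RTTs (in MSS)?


RTT 0: cwnd = 1 MSS (initial)
RTT 1: cwnd = 2 MSS (slow start, doubled)
RTT 2: cwnd = 4 MSS (slow start, doubled)
RTT 3: cwnd = 8 MSS (slow start, doubled)
RTT 4: cwnd = 16 MSS (slow start, doubled)
RTT 5: cwnd = 32 MSS (slow start, doubled)
RTT 6: cwnd = 33 MSS (congestion avoidance, +1)
RTT 7: cwnd = 34 MSS (congestion avoidance, +1)
RTT 8: cwnd = 35 MSS (congestion avoidance, +1)
RTT 9: cwnd = 36 MSS (congestion avoidance, +1)
RTT 10: cwnd = 37 MSS (congestion avoidance, +1)

37


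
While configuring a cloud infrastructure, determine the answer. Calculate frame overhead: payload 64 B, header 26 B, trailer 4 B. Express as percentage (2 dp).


Given: payload = 64 B, header = 26 B, trailer = 4 B
Overhead bytes = header + trailer = 26 + 4 = 30
Total frame = payload + overhead = 64 + 30 = 94
Overhead % = 30 / 94 * 100 = 31.9149% -> 31.91% (2 dp)

31.91


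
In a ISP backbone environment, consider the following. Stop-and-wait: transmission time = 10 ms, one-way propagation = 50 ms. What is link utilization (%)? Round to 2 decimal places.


Given: Ttrans = 10 ms, Tprop = 50 ms
RTT = 2 * Tprop = 2 * 50 = 100 ms
U = Ttrans / (Ttrans + RTT)
U = 10 / (10 + 100)
U = 10 / 110 = 0.090909
U% = 9.09%

9.09


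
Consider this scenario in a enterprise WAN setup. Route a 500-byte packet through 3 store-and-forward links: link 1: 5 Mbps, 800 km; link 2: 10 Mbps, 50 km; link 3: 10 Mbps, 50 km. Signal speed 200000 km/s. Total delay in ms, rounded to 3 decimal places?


Packet = 500 bytes = 4000 bits. Store-and-forward: sum (t_trans + t_prop) per link.
Link 1: t_trans = 4000/(5*10^6) s = 0.8000 ms; t_prop = 800/200000 s = 4.0000 ms; subtotal = 4.8000 ms
Link 2: t_trans = 4000/(10*10^6) s = 0.4000 ms; t_prop = 50/200000 s = 0.2500 ms; subtotal = 0.6500 ms
Link 3: t_trans = 4000/(10*10^6) s = 0.4000 ms; t_prop = 50/200000 s = 0.2500 ms; subtotal = 0.6500 ms
End-to-end = 4.8000 + 0.6500 + 0.6500 = 6.1000 ms -> 6.100 ms (3 dp)

6.100


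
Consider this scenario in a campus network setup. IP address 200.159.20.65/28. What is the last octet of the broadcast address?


Given: IP = 200.159.20.65, prefix = /28
Host bits = 32 - 28 = 4
Network last octet = 65 AND mask = 64
Host part size = 2^4 - 1 = 15
Broadcast last octet = 64 OR 15 = 79

79


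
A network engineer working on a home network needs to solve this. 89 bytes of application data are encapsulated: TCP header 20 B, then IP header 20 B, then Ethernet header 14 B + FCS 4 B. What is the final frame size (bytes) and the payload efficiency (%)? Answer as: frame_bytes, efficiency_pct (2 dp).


TCP segment = 89 + 20 = 109 B
IP packet = 109 + 20 = 129 B
Ethernet frame = 129 + 14 + 4 = 147 B
Efficiency = app / frame = 89 / 147 = 0.605442 = 60.5442% -> 60.54% (2 dp)

147, 60.54


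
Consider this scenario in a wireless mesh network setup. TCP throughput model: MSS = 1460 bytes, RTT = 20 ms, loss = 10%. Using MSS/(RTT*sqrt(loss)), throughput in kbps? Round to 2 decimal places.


Given: MSS = 1460 bytes, RTT = 20 ms, loss = 10%
RTT in seconds = 20 / 1000 = 0.02
Loss rate = 10% = 0.1
sqrt(loss) = sqrt(0.1) = 0.316227766017
Throughput (bytes/s) = 1460 / (0.02 * 0.316227766017) = 230846.2692
Throughput (kbps) = 230846.2692 * 8 / 1000 = 1846.770154 -> 1846.77 kbps (2 dp)

1846.77


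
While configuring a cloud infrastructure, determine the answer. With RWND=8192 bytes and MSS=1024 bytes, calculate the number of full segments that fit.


Given: RWND = 8192 bytes, MSS = 1024 bytes
Full segments = floor(RWND / MSS)
Full segments = floor(8192 / 1024)
Full segments = floor(8.0) = 8

8


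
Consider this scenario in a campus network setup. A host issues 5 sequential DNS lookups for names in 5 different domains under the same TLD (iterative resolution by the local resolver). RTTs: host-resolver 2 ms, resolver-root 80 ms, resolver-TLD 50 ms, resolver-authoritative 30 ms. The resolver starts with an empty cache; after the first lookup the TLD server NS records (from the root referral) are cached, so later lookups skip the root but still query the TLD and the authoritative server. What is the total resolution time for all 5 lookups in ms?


Lookup 1 (cold cache): local + root + TLD + auth = 2 + 80 + 50 + 30 = 162 ms
Lookups 2..5 (TLD NS cached -> skip root; new domain -> still ask TLD and auth): local + TLD + auth = 2 + 50 + 30 = 82 ms each
Remaining 4 lookups: 4 * 82 = 328 ms
Total = 162 + 328 = 490 ms

490


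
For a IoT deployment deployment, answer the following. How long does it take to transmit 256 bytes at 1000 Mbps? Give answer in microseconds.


Given: packet = 256 bytes, bandwidth = 1000 Mbps
Packet in bits = 256 * 8 = 2048 bits
Bandwidth = 1000 * 10^6 = 1000000000 bps
Time = 2048 / 1000000000 seconds
Time in us = 2048 * 10^6 / 1000000000 = 2.048

2.048


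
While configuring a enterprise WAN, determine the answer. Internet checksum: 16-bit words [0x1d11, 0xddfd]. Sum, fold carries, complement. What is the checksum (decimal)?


Given words: [0x1d11, 0xddfd]
Step 1: Sum all words
Raw sum = 7441 + 56829 = 64270
One's complement = ~64270 & 0xFFFF = 1265

1265


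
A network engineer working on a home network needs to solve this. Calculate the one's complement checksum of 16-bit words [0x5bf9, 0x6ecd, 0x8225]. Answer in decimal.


Given words: [0x5bf9, 0x6ecd, 0x8225]
Step 1: Sum all words
Raw sum = 23545 + 28365 + 33317 = 85227
Step 2: Fold carry: (19691 + 1) = 19692
One's complement = ~19692 & 0xFFFF = 45843

45843


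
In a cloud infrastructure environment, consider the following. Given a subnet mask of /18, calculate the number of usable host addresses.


Given: subnet mask /18
Host bits = 32 - 18 = 14
Total addresses = 2^14 = 16384
Usable hosts = 16384 - 2 (network + broadcast) = 16382

16382


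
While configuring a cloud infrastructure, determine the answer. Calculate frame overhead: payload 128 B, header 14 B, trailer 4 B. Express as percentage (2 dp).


Given: payload = 128 B, header = 14 B, trailer = 4 B
Overhead bytes = header + trailer = 14 + 4 = 18
Total frame = payload + overhead = 128 + 18 = 146
Overhead % = 18 / 146 * 100 = 12.3288% -> 12.33% (2 dp)

12.33


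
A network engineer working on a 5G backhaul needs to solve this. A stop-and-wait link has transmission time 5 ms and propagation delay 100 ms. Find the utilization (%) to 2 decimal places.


Given: Ttrans = 5 ms, Tprop = 100 ms
RTT = 2 * Tprop = 2 * 100 = 200 ms
U = Ttrans / (Ttrans + RTT)
U = 5 / (5 + 200)
U = 5 / 205 = 0.02439
U% = 2.44%

2.44


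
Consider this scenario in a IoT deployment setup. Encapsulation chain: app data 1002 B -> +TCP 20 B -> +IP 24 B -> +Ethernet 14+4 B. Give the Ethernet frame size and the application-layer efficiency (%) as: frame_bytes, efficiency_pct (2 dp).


TCP segment = 1002 + 20 = 1022 B
IP packet = 1022 + 24 = 1046 B
Ethernet frame = 1046 + 14 + 4 = 1064 B
Efficiency = app / frame = 1002 / 1064 = 0.941729 = 94.1729% -> 94.17% (2 dp)

1064, 94.17


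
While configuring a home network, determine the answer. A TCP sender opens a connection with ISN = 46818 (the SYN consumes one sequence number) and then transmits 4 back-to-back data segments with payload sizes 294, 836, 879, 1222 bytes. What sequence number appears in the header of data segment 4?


The SYN occupies sequence number ISN = 46818, so the first data byte is ISN + 1 = 46819.
SEQ of data segment i = (ISN + 1) + sum of payload sizes of segments 1..i-1.
Segment 1: SEQ = 46819, payload = 294 bytes
Segment 2: SEQ = 47113, payload = 836 bytes
Segment 3: SEQ = 47949, payload = 879 bytes
Segment 4: SEQ = 48828, payload = 1222 bytes
SEQ of segment 4 = 46819 + 294 + 836 + 879 = 48828

48828


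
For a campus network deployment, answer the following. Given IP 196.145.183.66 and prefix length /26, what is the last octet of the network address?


Given: IP = 196.145.183.66, prefix = /26
Subnet mask = 255.255.255.192
Last octet of IP: 66
Last octet of mask: 192
Network last octet = 66 AND 192 = 64

64


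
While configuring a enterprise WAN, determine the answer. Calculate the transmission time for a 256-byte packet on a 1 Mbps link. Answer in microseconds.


Given: packet = 256 bytes, bandwidth = 1 Mbps
Packet in bits = 256 * 8 = 2048 bits
Bandwidth = 1 * 10^6 = 1000000 bps
Time = 2048 / 1000000 seconds
Time in us = 2048 * 10^6 / 1000000 = 2048

2048


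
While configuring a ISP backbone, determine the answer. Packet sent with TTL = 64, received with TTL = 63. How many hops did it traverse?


Given: initial TTL = 64, received TTL = 63
Hops = initial TTL - received TTL
Hops = 64 - 63 = 1

1


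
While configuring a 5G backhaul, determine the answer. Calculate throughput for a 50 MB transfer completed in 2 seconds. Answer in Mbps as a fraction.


Given: file = 50 MB, time = 2 s
File in Mb = 50 * 8 = 400 Mb
Throughput = 400 / 2 Mbps
Throughput = 200 Mbps

200


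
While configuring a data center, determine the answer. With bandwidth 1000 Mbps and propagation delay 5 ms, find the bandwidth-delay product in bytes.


Given: bandwidth = 1000 Mbps, delay = 5 ms
BDP in bits = 1000 * 10^6 * 5 / 1000
BDP in bits = 5000000
BDP in bytes = 5000000 / 8 = 625000

625000


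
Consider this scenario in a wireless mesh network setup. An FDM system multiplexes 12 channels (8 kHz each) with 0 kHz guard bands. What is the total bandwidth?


Given: 12 channels, 8 kHz each, guard = 0 kHz
Channel bandwidth = 12 * 8 = 96 kHz
Guard bands = 11 gaps * 0 kHz = 0 kHz
Total = 96 + 0 = 96 kHz

96


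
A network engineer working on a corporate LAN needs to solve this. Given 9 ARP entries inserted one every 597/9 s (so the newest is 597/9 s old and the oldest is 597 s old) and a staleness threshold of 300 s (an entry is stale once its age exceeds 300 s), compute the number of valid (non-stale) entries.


Ages are k * 597/9 s for k = 1..9 (spacing = 66.3333 s).
Entry k is valid iff k * 597/9 <= 300 iff k <= 9 * 300 / 597 = 4.5226
n_valid = floor(4.5226) = 4
(n_stale = 9 - 4 = 5)

4


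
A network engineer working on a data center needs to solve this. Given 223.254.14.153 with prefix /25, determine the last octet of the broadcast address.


Given: IP = 223.254.14.153, prefix = /25
Host bits = 32 - 25 = 7
Network last octet = 153 AND mask = 128
Host part size = 2^7 - 1 = 127
Broadcast last octet = 128 OR 127 = 255

255


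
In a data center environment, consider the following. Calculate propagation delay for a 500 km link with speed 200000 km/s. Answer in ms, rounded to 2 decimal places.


Given: distance = 500 km, speed = 200000 km/s
Delay = distance / speed = 500 / 200000 seconds
Delay in ms = 500 * 1000 / 200000
Delay = 2.5000 ms
Rounded to 2 dp = 2.50 ms

2.50
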